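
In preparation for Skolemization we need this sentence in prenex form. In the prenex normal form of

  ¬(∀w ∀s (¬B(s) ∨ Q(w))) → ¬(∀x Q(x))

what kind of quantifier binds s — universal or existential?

universal

First replace A → B with ¬A ∨ B.
  ¬¬(∀w ∀s (¬B(s) ∨ Q(w))) ∨ ¬(∀x Q(x))
Drive negations inward (¬∀x A ≡ ∃x ¬A, ¬∃x A ≡ ∀x ¬A, De Morgan for ∧/∨):
  (∀w ∀s (¬B(s) ∨ Q(w))) ∨ (∃x ¬Q(x))
All bound variables are already distinct, so no renaming is needed.
Extract every quantifier outward, since the variables are now distinct and don't occur free across branches:
  ∀w ∀s ∃x (¬B(s) ∨ Q(w) ∨ ¬Q(x))
The quantifier ∀s sits under an even number of negations (counting the antecedent side of each →), so it remains universal.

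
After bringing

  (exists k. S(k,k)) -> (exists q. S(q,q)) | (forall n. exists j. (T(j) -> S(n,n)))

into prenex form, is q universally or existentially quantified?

Eliminate → and ↔ using ¬ and ∨.
  ~(exists k. S(k,k)) | (exists q. S(q,q)) | (forall n. exists j. (~T(j) | S(n,n)))
Push ¬ through the quantifiers and connectives to reach negation normal form:
  (forall k. ~S(k,k)) | (exists q. S(q,q)) | (forall n. exists j. (~T(j) | S(n,n)))
All bound variables are already distinct, so no renaming is needed.
Pull the quantifiers to the front (each side's bound variable is not free in the other side):
  forall k. exists q. forall n. exists j. (~S(k,k) | S(q,q) | ~T(j) | S(n,n))
The quantifier exists q sits under an even number of negations (counting the antecedent side of each →), so it remains existential.

existential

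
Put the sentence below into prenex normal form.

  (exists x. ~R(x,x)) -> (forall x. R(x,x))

First replace A → B with ¬A ∨ B.
  ~(exists x. ~R(x,x)) | (forall x. R(x,x))
Push ¬ through the quantifiers and connectives to reach negation normal form:
  (forall x. R(x,x)) | (forall x. R(x,x))
Standardize variables apart so no two quantifiers bind the same name: x↦a.
  (forall x. R(x,x)) | (forall a. R(a,a))
Extract every quantifier outward, since the variables are now distinct and don't occur free across branches:
  forall x. forall a. (R(x,x) | R(a,a))

forall x. forall a. (R(x,x) | R(a,a))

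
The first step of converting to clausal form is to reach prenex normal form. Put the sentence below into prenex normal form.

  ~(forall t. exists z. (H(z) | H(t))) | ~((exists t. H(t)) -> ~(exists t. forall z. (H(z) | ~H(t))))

exists t. forall z. exists u1. exists y1. forall s. (~H(z) & ~H(t) | H(u1) & (H(s) | ~H(y1)))

First replace A → B with ¬A ∨ B.
  ~(forall t. exists z. (H(z) | H(t))) | ~(~(exists t. H(t)) | ~(exists t. forall z. (H(z) | ~H(t))))
Push ¬ through the quantifiers and connectives to reach negation normal form:
  (exists t. forall z. (~H(z) & ~H(t))) | (exists t. H(t)) & (exists t. forall z. (H(z) | ~H(t)))
Give each quantifier a distinct variable: t↦u1, t↦y1, z↦s.
  (exists t. forall z. (~H(z) & ~H(t))) | (exists u1. H(u1)) & (exists y1. forall s. (H(s) | ~H(y1)))
Finally move all quantifiers to the prefix:
  exists t. forall z. exists u1. exists y1. forall s. (~H(z) & ~H(t) | H(u1) & (H(s) | ~H(y1)))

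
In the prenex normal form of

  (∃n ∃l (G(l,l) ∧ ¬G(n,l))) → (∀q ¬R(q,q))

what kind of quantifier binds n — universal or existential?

universal

Eliminate → and ↔ using ¬ and ∨.
  ¬(∃n ∃l (G(l,l) ∧ ¬G(n,l))) ∨ (∀q ¬R(q,q))
Move each ¬ inward, flipping quantifiers it crosses:
  (∀n ∀l (¬G(l,l) ∨ G(n,l))) ∨ (∀q ¬R(q,q))
Pull the quantifiers to the front (each side's bound variable is not free in the other side):
  ∀n ∀l ∀q (¬G(l,l) ∨ G(n,l) ∨ ¬R(q,q))
The quantifier ∃n sits under an odd number of negations (counting the antecedent side of each →), so it flips to ∀n.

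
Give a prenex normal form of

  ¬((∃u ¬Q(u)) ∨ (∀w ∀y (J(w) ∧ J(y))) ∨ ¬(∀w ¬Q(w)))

Drive negations inward (¬∀x A ≡ ∃x ¬A, ¬∃x A ≡ ∀x ¬A, De Morgan for ∧/∨):
  (∀u Q(u)) ∧ (∃w ∃y (¬J(w) ∨ ¬J(y))) ∧ (∀w ¬Q(w))
Rename bound variables to avoid capture: w↦v.
  (∀u Q(u)) ∧ (∃w ∃y (¬J(w) ∨ ¬J(y))) ∧ (∀v ¬Q(v))
Finally move all quantifiers to the prefix:
  ∀u ∃w ∃y ∀v (Q(u) ∧ (¬J(w) ∨ ¬J(y)) ∧ ¬Q(v))

∀u ∃w ∃y ∀v (Q(u) ∧ (¬J(w) ∨ ¬J(y)) ∧ ¬Q(v))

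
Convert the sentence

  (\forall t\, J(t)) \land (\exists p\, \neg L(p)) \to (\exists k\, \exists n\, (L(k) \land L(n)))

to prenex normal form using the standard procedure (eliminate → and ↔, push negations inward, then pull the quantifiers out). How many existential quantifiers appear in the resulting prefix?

Rewrite implications/biconditionals: A → B as ¬A ∨ B.
  \neg ((\forall t\, J(t)) \land (\exists p\, \neg L(p))) \lor (\exists k\, \exists n\, (L(k) \land L(n)))
Drive negations inward (¬∀x A ≡ ∃x ¬A, ¬∃x A ≡ ∀x ¬A, De Morgan for ∧/∨):
  (\exists t\, \neg J(t)) \lor (\forall p\, L(p)) \lor (\exists k\, \exists n\, (L(k) \land L(n)))
All bound variables are already distinct, so no renaming is needed.
Finally move all quantifiers to the prefix:
  \exists t\, \forall p\, \exists k\, \exists n\, (\neg J(t) \lor L(p) \lor L(k) \land L(n))
The prefix is \exists t \forall p \exists k \exists n: 1 universal, 3 existential.

3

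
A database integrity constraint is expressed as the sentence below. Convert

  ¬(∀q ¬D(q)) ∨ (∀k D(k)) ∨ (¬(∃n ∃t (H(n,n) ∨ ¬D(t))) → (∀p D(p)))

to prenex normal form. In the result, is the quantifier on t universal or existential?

First replace A → B with ¬A ∨ B.
  ¬(∀q ¬D(q)) ∨ (∀k D(k)) ∨ ¬¬(∃n ∃t (H(n,n) ∨ ¬D(t))) ∨ (∀p D(p))
Move each ¬ inward, flipping quantifiers it crosses:
  (∃q D(q)) ∨ (∀k D(k)) ∨ (∃n ∃t (H(n,n) ∨ ¬D(t))) ∨ (∀p D(p))
Pull the quantifiers to the front (each side's bound variable is not free in the other side):
  ∃q ∀k ∃n ∃t ∀p (D(q) ∨ D(k) ∨ H(n,n) ∨ ¬D(t) ∨ D(p))
The quantifier ∃t sits under an even number of negations (counting the antecedent side of each →), so it remains existential.

existential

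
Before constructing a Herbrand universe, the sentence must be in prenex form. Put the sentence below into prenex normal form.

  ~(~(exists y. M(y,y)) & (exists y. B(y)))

exists y. forall t. (M(y,y) | ~B(t))

Drive negations inward (¬∀x A ≡ ∃x ¬A, ¬∃x A ≡ ∀x ¬A, De Morgan for ∧/∨):
  (exists y. M(y,y)) | (forall y. ~B(y))
Give each quantifier a distinct variable: y↦t.
  (exists y. M(y,y)) | (forall t. ~B(t))
Extract every quantifier outward, since the variables are now distinct and don't occur free across branches:
  exists y. forall t. (M(y,y) | ~B(t))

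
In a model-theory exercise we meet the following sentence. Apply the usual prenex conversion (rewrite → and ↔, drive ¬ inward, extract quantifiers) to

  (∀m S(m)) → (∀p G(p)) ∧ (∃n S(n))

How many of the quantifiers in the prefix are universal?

1

Eliminate → and ↔ using ¬ and ∨.
  ¬(∀m S(m)) ∨ (∀p G(p)) ∧ (∃n S(n))
Push ¬ through the quantifiers and connectives to reach negation normal form:
  (∃m ¬S(m)) ∨ (∀p G(p)) ∧ (∃n S(n))
Pull the quantifiers to the front (each side's bound variable is not free in the other side):
  ∃m ∀p ∃n (¬S(m) ∨ G(p) ∧ S(n))
The prefix is ∃m ∀p ∃n: 1 universal, 2 existential.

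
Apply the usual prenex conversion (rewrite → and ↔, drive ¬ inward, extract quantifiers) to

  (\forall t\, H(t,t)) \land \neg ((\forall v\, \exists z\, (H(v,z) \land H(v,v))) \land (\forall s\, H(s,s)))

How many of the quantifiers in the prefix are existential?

2

Push ¬ through the quantifiers and connectives to reach negation normal form:
  (\forall t\, H(t,t)) \land ((\exists v\, \forall z\, (\neg H(v,z) \lor \neg H(v,v))) \lor (\exists s\, \neg H(s,s)))
All bound variables are already distinct, so no renaming is needed.
Finally move all quantifiers to the prefix:
  \forall t\, \exists v\, \forall z\, \exists s\, (H(t,t) \land (\neg H(v,z) \lor \neg H(v,v) \lor \neg H(s,s)))
The prefix is \forall t \exists v \forall z \exists s: 2 universal, 2 existential.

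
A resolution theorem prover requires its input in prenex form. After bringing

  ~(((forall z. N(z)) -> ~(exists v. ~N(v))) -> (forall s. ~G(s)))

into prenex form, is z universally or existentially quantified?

existential

First replace A → B with ¬A ∨ B.
  ~(~(~(forall z. N(z)) | ~(exists v. ~N(v))) | (forall s. ~G(s)))
Move each ¬ inward, flipping quantifiers it crosses:
  ((exists z. ~N(z)) | (forall v. N(v))) & (exists s. G(s))
Extract every quantifier outward, since the variables are now distinct and don't occur free across branches:
  exists z. forall v. exists s. ((~N(z) | N(v)) & G(s))
The quantifier forall z sits under an odd number of negations (counting the antecedent side of each →), so it flips to exists z.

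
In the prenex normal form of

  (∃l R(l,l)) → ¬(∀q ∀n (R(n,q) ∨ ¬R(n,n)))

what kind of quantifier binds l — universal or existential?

universal

Rewrite implications/biconditionals: A → B as ¬A ∨ B.
  ¬(∃l R(l,l)) ∨ ¬(∀q ∀n (R(n,q) ∨ ¬R(n,n)))
Drive negations inward (¬∀x A ≡ ∃x ¬A, ¬∃x A ≡ ∀x ¬A, De Morgan for ∧/∨):
  (∀l ¬R(l,l)) ∨ (∃q ∃n (¬R(n,q) ∧ R(n,n)))
Pull the quantifiers to the front (each side's bound variable is not free in the other side):
  ∀l ∃q ∃n (¬R(l,l) ∨ ¬R(n,q) ∧ R(n,n))
The quantifier ∃l sits under an odd number of negations (counting the antecedent side of each →), so it flips to ∀l.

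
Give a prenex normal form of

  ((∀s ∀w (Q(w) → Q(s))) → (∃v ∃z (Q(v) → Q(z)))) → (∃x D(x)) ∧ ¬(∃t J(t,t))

∀s ∀w ∀v ∀z ∃x ∀t ((¬Q(w) ∨ Q(s)) ∧ Q(v) ∧ ¬Q(z) ∨ D(x) ∧ ¬J(t,t))

First replace A → B with ¬A ∨ B.
  ¬(¬(∀s ∀w (¬Q(w) ∨ Q(s))) ∨ (∃v ∃z (¬Q(v) ∨ Q(z)))) ∨ (∃x D(x)) ∧ ¬(∃t J(t,t))
Push ¬ through the quantifiers and connectives to reach negation normal form:
  (∀s ∀w (¬Q(w) ∨ Q(s))) ∧ (∀v ∀z (Q(v) ∧ ¬Q(z))) ∨ (∃x D(x)) ∧ (∀t ¬J(t,t))
Extract every quantifier outward, since the variables are now distinct and don't occur free across branches:
  ∀s ∀w ∀v ∀z ∃x ∀t ((¬Q(w) ∨ Q(s)) ∧ Q(v) ∧ ¬Q(z) ∨ D(x) ∧ ¬J(t,t))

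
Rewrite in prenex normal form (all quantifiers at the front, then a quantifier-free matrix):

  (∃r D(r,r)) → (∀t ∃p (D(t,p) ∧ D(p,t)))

Rewrite implications/biconditionals: A → B as ¬A ∨ B.
  ¬(∃r D(r,r)) ∨ (∀t ∃p (D(t,p) ∧ D(p,t)))
Drive negations inward (¬∀x A ≡ ∃x ¬A, ¬∃x A ≡ ∀x ¬A, De Morgan for ∧/∨):
  (∀r ¬D(r,r)) ∨ (∀t ∃p (D(t,p) ∧ D(p,t)))
All bound variables are already distinct, so no renaming is needed.
Extract every quantifier outward, since the variables are now distinct and don't occur free across branches:
  ∀r ∀t ∃p (¬D(r,r) ∨ D(t,p) ∧ D(p,t))

∀r ∀t ∃p (¬D(r,r) ∨ D(t,p) ∧ D(p,t))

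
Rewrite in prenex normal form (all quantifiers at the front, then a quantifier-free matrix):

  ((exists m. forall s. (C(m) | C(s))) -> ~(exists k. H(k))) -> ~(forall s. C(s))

exists m. forall s. exists k. exists r. ((C(m) | C(s)) & H(k) | ~C(r))

Eliminate → and ↔ using ¬ and ∨.
  ~(~(exists m. forall s. (C(m) | C(s))) | ~(exists k. H(k))) | ~(forall s. C(s))
Move each ¬ inward, flipping quantifiers it crosses:
  (exists m. forall s. (C(m) | C(s))) & (exists k. H(k)) | (exists s. ~C(s))
Give each quantifier a distinct variable: s↦r.
  (exists m. forall s. (C(m) | C(s))) & (exists k. H(k)) | (exists r. ~C(r))
Finally move all quantifiers to the prefix:
  exists m. forall s. exists k. exists r. ((C(m) | C(s)) & H(k) | ~C(r))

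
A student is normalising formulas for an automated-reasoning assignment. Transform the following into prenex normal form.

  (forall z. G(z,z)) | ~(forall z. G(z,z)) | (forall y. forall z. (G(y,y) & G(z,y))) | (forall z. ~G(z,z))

forall z. exists t. forall y. forall z1. forall u1. (G(z,z) | ~G(t,t) | G(y,y) & G(z1,y) | ~G(u1,u1))

Drive negations inward (¬∀x A ≡ ∃x ¬A, ¬∃x A ≡ ∀x ¬A, De Morgan for ∧/∨):
  (forall z. G(z,z)) | (exists z. ~G(z,z)) | (forall y. forall z. (G(y,y) & G(z,y))) | (forall z. ~G(z,z))
Give each quantifier a distinct variable: z↦t, z↦z1, z↦u1.
  (forall z. G(z,z)) | (exists t. ~G(t,t)) | (forall y. forall z1. (G(y,y) & G(z1,y))) | (forall u1. ~G(u1,u1))
Pull the quantifiers to the front (each side's bound variable is not free in the other side):
  forall z. exists t. forall y. forall z1. forall u1. (G(z,z) | ~G(t,t) | G(y,y) & G(z1,y) | ~G(u1,u1))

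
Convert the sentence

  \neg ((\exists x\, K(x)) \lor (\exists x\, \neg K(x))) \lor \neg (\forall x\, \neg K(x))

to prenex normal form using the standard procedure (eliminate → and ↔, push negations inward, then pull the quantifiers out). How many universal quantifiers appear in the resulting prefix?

2

Push ¬ through the quantifiers and connectives to reach negation normal form:
  (\forall x\, \neg K(x)) \land (\forall x\, K(x)) \lor (\exists x\, K(x))
Standardize variables apart so no two quantifiers bind the same name: x↦z1, x↦r.
  (\forall x\, \neg K(x)) \land (\forall z1\, K(z1)) \lor (\exists r\, K(r))
Extract every quantifier outward, since the variables are now distinct and don't occur free across branches:
  \forall x\, \forall z1\, \exists r\, (\neg K(x) \land K(z1) \lor K(r))
The prefix is \forall x \forall z1 \exists r: 2 universal, 1 existential.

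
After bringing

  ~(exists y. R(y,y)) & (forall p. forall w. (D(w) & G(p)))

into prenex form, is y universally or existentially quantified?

universal

Push ¬ through the quantifiers and connectives to reach negation normal form:
  (forall y. ~R(y,y)) & (forall p. forall w. (D(w) & G(p)))
All bound variables are already distinct, so no renaming is needed.
Pull the quantifiers to the front (each side's bound variable is not free in the other side):
  forall y. forall p. forall w. (~R(y,y) & D(w) & G(p))
The quantifier exists y sits under an odd number of negations, so it flips to forall y.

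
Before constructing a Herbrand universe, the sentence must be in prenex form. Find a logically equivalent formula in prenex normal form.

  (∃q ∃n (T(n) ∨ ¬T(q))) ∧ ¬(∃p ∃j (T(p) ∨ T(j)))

∃q ∃n ∀p ∀j ((T(n) ∨ ¬T(q)) ∧ ¬T(p) ∧ ¬T(j))

Push ¬ through the quantifiers and connectives to reach negation normal form:
  (∃q ∃n (T(n) ∨ ¬T(q))) ∧ (∀p ∀j (¬T(p) ∧ ¬T(j)))
Pull the quantifiers to the front (each side's bound variable is not free in the other side):
  ∃q ∃n ∀p ∀j ((T(n) ∨ ¬T(q)) ∧ ¬T(p) ∧ ¬T(j))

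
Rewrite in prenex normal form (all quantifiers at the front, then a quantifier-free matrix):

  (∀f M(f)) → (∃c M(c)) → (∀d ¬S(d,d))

Eliminate → and ↔ using ¬ and ∨.
  ¬(∀f M(f)) ∨ ¬(∃c M(c)) ∨ (∀d ¬S(d,d))
Move each ¬ inward, flipping quantifiers it crosses:
  (∃f ¬M(f)) ∨ (∀c ¬M(c)) ∨ (∀d ¬S(d,d))
All bound variables are already distinct, so no renaming is needed.
Extract every quantifier outward, since the variables are now distinct and don't occur free across branches:
  ∃f ∀c ∀d (¬M(f) ∨ ¬M(c) ∨ ¬S(d,d))

∃f ∀c ∀d (¬M(f) ∨ ¬M(c) ∨ ¬S(d,d))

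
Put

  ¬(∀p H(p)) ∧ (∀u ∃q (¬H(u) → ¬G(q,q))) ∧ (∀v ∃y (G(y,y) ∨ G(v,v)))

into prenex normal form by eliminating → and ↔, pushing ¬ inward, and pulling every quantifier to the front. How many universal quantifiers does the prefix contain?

Rewrite implications/biconditionals: A → B as ¬A ∨ B.
  ¬(∀p H(p)) ∧ (∀u ∃q (¬¬H(u) ∨ ¬G(q,q))) ∧ (∀v ∃y (G(y,y) ∨ G(v,v)))
Push ¬ through the quantifiers and connectives to reach negation normal form:
  (∃p ¬H(p)) ∧ (∀u ∃q (H(u) ∨ ¬G(q,q))) ∧ (∀v ∃y (G(y,y) ∨ G(v,v)))
All bound variables are already distinct, so no renaming is needed.
Pull the quantifiers to the front (each side's bound variable is not free in the other side):
  ∃p ∀u ∃q ∀v ∃y (¬H(p) ∧ (H(u) ∨ ¬G(q,q)) ∧ (G(y,y) ∨ G(v,v)))
The prefix is ∃p ∀u ∃q ∀v ∃y: 2 universal, 3 existential.

2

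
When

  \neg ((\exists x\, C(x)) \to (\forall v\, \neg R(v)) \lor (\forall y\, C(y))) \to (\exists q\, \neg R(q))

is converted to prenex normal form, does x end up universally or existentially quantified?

First replace A → B with ¬A ∨ B.
  \neg \neg (\neg (\exists x\, C(x)) \lor (\forall v\, \neg R(v)) \lor (\forall y\, C(y))) \lor (\exists q\, \neg R(q))
Drive negations inward (¬∀x A ≡ ∃x ¬A, ¬∃x A ≡ ∀x ¬A, De Morgan for ∧/∨):
  (\forall x\, \neg C(x)) \lor (\forall v\, \neg R(v)) \lor (\forall y\, C(y)) \lor (\exists q\, \neg R(q))
Extract every quantifier outward, since the variables are now distinct and don't occur free across branches:
  \forall x\, \forall v\, \forall y\, \exists q\, (\neg C(x) \lor \neg R(v) \lor C(y) \lor \neg R(q))
The quantifier \exists x sits under an odd number of negations (counting the antecedent side of each →), so it flips to \forall x.

universal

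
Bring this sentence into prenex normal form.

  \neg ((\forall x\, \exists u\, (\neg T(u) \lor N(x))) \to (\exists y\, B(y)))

\forall x\, \exists u\, \forall y\, ((\neg T(u) \lor N(x)) \land \neg B(y))

Eliminate → and ↔ using ¬ and ∨.
  \neg (\neg (\forall x\, \exists u\, (\neg T(u) \lor N(x))) \lor (\exists y\, B(y)))
Push ¬ through the quantifiers and connectives to reach negation normal form:
  (\forall x\, \exists u\, (\neg T(u) \lor N(x))) \land (\forall y\, \neg B(y))
Extract every quantifier outward, since the variables are now distinct and don't occur free across branches:
  \forall x\, \exists u\, \forall y\, ((\neg T(u) \lor N(x)) \land \neg B(y))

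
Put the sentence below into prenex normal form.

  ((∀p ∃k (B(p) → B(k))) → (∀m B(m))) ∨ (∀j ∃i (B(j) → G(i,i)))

∃p ∀k ∀m ∀j ∃i (B(p) ∧ ¬B(k) ∨ B(m) ∨ ¬B(j) ∨ G(i,i))

First replace A → B with ¬A ∨ B.
  ¬(∀p ∃k (¬B(p) ∨ B(k))) ∨ (∀m B(m)) ∨ (∀j ∃i (¬B(j) ∨ G(i,i)))
Drive negations inward (¬∀x A ≡ ∃x ¬A, ¬∃x A ≡ ∀x ¬A, De Morgan for ∧/∨):
  (∃p ∀k (B(p) ∧ ¬B(k))) ∨ (∀m B(m)) ∨ (∀j ∃i (¬B(j) ∨ G(i,i)))
Finally move all quantifiers to the prefix:
  ∃p ∀k ∀m ∀j ∃i (B(p) ∧ ¬B(k) ∨ B(m) ∨ ¬B(j) ∨ G(i,i))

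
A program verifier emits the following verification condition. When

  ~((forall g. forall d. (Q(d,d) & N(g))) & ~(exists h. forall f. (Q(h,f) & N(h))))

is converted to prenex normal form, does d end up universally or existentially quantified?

Drive negations inward (¬∀x A ≡ ∃x ¬A, ¬∃x A ≡ ∀x ¬A, De Morgan for ∧/∨):
  (exists g. exists d. (~Q(d,d) | ~N(g))) | (exists h. forall f. (Q(h,f) & N(h)))
All bound variables are already distinct, so no renaming is needed.
Pull the quantifiers to the front (each side's bound variable is not free in the other side):
  exists g. exists d. exists h. forall f. (~Q(d,d) | ~N(g) | Q(h,f) & N(h))
The quantifier forall d sits under an odd number of negations, so it flips to exists d.

existential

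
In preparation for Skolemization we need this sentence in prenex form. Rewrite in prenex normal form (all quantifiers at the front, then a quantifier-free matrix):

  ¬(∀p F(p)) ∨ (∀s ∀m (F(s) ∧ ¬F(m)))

∃p ∀s ∀m (¬F(p) ∨ F(s) ∧ ¬F(m))

Push ¬ through the quantifiers and connectives to reach negation normal form:
  (∃p ¬F(p)) ∨ (∀s ∀m (F(s) ∧ ¬F(m)))
Pull the quantifiers to the front (each side's bound variable is not free in the other side):
  ∃p ∀s ∀m (¬F(p) ∨ F(s) ∧ ¬F(m))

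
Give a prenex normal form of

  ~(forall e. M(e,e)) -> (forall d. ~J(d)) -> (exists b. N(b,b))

forall e. exists d. exists b. (M(e,e) | J(d) | N(b,b))

Eliminate → and ↔ using ¬ and ∨.
  ~~(forall e. M(e,e)) | ~(forall d. ~J(d)) | (exists b. N(b,b))
Move each ¬ inward, flipping quantifiers it crosses:
  (forall e. M(e,e)) | (exists d. J(d)) | (exists b. N(b,b))
Extract every quantifier outward, since the variables are now distinct and don't occur free across branches:
  forall e. exists d. exists b. (M(e,e) | J(d) | N(b,b))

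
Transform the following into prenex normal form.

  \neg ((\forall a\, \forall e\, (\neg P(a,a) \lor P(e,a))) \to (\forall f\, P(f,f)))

First replace A → B with ¬A ∨ B.
  \neg (\neg (\forall a\, \forall e\, (\neg P(a,a) \lor P(e,a))) \lor (\forall f\, P(f,f)))
Move each ¬ inward, flipping quantifiers it crosses:
  (\forall a\, \forall e\, (\neg P(a,a) \lor P(e,a))) \land (\exists f\, \neg P(f,f))
All bound variables are already distinct, so no renaming is needed.
Finally move all quantifiers to the prefix:
  \forall a\, \forall e\, \exists f\, ((\neg P(a,a) \lor P(e,a)) \land \neg P(f,f))

\forall a\, \forall e\, \exists f\, ((\neg P(a,a) \lor P(e,a)) \land \neg P(f,f))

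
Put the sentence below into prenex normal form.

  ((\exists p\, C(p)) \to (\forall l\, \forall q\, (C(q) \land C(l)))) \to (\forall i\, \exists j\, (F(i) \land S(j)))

\exists p\, \exists l\, \exists q\, \forall i\, \exists j\, (C(p) \land (\neg C(q) \lor \neg C(l)) \lor F(i) \land S(j))

First replace A → B with ¬A ∨ B.
  \neg (\neg (\exists p\, C(p)) \lor (\forall l\, \forall q\, (C(q) \land C(l)))) \lor (\forall i\, \exists j\, (F(i) \land S(j)))
Move each ¬ inward, flipping quantifiers it crosses:
  (\exists p\, C(p)) \land (\exists l\, \exists q\, (\neg C(q) \lor \neg C(l))) \lor (\forall i\, \exists j\, (F(i) \land S(j)))
All bound variables are already distinct, so no renaming is needed.
Pull the quantifiers to the front (each side's bound variable is not free in the other side):
  \exists p\, \exists l\, \exists q\, \forall i\, \exists j\, (C(p) \land (\neg C(q) \lor \neg C(l)) \lor F(i) \land S(j))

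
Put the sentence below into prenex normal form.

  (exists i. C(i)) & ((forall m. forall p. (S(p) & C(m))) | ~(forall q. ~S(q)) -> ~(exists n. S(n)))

Rewrite implications/biconditionals: A → B as ¬A ∨ B.
  (exists i. C(i)) & (~((forall m. forall p. (S(p) & C(m))) | ~(forall q. ~S(q))) | ~(exists n. S(n)))
Push ¬ through the quantifiers and connectives to reach negation normal form:
  (exists i. C(i)) & ((exists m. exists p. (~S(p) | ~C(m))) & (forall q. ~S(q)) | (forall n. ~S(n)))
Finally move all quantifiers to the prefix:
  exists i. exists m. exists p. forall q. forall n. (C(i) & ((~S(p) | ~C(m)) & ~S(q) | ~S(n)))

exists i. exists m. exists p. forall q. forall n. (C(i) & ((~S(p) | ~C(m)) & ~S(q) | ~S(n)))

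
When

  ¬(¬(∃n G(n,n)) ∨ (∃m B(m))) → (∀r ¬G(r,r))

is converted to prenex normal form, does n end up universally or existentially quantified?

universal

First replace A → B with ¬A ∨ B.
  ¬¬(¬(∃n G(n,n)) ∨ (∃m B(m))) ∨ (∀r ¬G(r,r))
Drive negations inward (¬∀x A ≡ ∃x ¬A, ¬∃x A ≡ ∀x ¬A, De Morgan for ∧/∨):
  (∀n ¬G(n,n)) ∨ (∃m B(m)) ∨ (∀r ¬G(r,r))
Finally move all quantifiers to the prefix:
  ∀n ∃m ∀r (¬G(n,n) ∨ B(m) ∨ ¬G(r,r))
The quantifier ∃n sits under an odd number of negations (counting the antecedent side of each →), so it flips to ∀n.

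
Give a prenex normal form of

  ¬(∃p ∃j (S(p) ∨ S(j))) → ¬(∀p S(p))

∃p ∃j ∃v (S(p) ∨ S(j) ∨ ¬S(v))

Rewrite implications/biconditionals: A → B as ¬A ∨ B.
  ¬¬(∃p ∃j (S(p) ∨ S(j))) ∨ ¬(∀p S(p))
Push ¬ through the quantifiers and connectives to reach negation normal form:
  (∃p ∃j (S(p) ∨ S(j))) ∨ (∃p ¬S(p))
Rename bound variables to avoid capture: p↦v.
  (∃p ∃j (S(p) ∨ S(j))) ∨ (∃v ¬S(v))
Extract every quantifier outward, since the variables are now distinct and don't occur free across branches:
  ∃p ∃j ∃v (S(p) ∨ S(j) ∨ ¬S(v))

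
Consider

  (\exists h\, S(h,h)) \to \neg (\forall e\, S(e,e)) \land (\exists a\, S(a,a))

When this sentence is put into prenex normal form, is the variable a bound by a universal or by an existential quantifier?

Rewrite implications/biconditionals: A → B as ¬A ∨ B.
  \neg (\exists h\, S(h,h)) \lor \neg (\forall e\, S(e,e)) \land (\exists a\, S(a,a))
Push ¬ through the quantifiers and connectives to reach negation normal form:
  (\forall h\, \neg S(h,h)) \lor (\exists e\, \neg S(e,e)) \land (\exists a\, S(a,a))
All bound variables are already distinct, so no renaming is needed.
Pull the quantifiers to the front (each side's bound variable is not free in the other side):
  \forall h\, \exists e\, \exists a\, (\neg S(h,h) \lor \neg S(e,e) \land S(a,a))
The quantifier \exists a sits under an even number of negations (counting the antecedent side of each →), so it remains existential.

existential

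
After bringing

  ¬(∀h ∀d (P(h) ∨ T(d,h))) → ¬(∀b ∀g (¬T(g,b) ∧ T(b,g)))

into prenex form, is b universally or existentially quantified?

Rewrite implications/biconditionals: A → B as ¬A ∨ B.
  ¬¬(∀h ∀d (P(h) ∨ T(d,h))) ∨ ¬(∀b ∀g (¬T(g,b) ∧ T(b,g)))
Drive negations inward (¬∀x A ≡ ∃x ¬A, ¬∃x A ≡ ∀x ¬A, De Morgan for ∧/∨):
  (∀h ∀d (P(h) ∨ T(d,h))) ∨ (∃b ∃g (T(g,b) ∨ ¬T(b,g)))
All bound variables are already distinct, so no renaming is needed.
Pull the quantifiers to the front (each side's bound variable is not free in the other side):
  ∀h ∀d ∃b ∃g (P(h) ∨ T(d,h) ∨ T(g,b) ∨ ¬T(b,g))
The quantifier ∀b sits under an odd number of negations (counting the antecedent side of each →), so it flips to ∃b.

existential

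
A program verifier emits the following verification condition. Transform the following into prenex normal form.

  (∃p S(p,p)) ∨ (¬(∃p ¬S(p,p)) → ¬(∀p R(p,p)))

∃p ∃t ∃y (S(p,p) ∨ ¬S(t,t) ∨ ¬R(y,y))

Eliminate → and ↔ using ¬ and ∨.
  (∃p S(p,p)) ∨ ¬¬(∃p ¬S(p,p)) ∨ ¬(∀p R(p,p))
Move each ¬ inward, flipping quantifiers it crosses:
  (∃p S(p,p)) ∨ (∃p ¬S(p,p)) ∨ (∃p ¬R(p,p))
Standardize variables apart so no two quantifiers bind the same name: p↦t, p↦y.
  (∃p S(p,p)) ∨ (∃t ¬S(t,t)) ∨ (∃y ¬R(y,y))
Finally move all quantifiers to the prefix:
  ∃p ∃t ∃y (S(p,p) ∨ ¬S(t,t) ∨ ¬R(y,y))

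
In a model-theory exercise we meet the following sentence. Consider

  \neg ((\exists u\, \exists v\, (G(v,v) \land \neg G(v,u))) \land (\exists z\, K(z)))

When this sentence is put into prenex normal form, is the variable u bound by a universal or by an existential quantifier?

universal

Push ¬ through the quantifiers and connectives to reach negation normal form:
  (\forall u\, \forall v\, (\neg G(v,v) \lor G(v,u))) \lor (\forall z\, \neg K(z))
All bound variables are already distinct, so no renaming is needed.
Extract every quantifier outward, since the variables are now distinct and don't occur free across branches:
  \forall u\, \forall v\, \forall z\, (\neg G(v,v) \lor G(v,u) \lor \neg K(z))
The quantifier \exists u sits under an odd number of negations, so it flips to \forall u.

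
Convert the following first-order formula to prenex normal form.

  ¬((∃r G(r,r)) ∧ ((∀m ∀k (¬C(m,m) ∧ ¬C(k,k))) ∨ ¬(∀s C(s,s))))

Move each ¬ inward, flipping quantifiers it crosses:
  (∀r ¬G(r,r)) ∨ (∃m ∃k (C(m,m) ∨ C(k,k))) ∧ (∀s C(s,s))
All bound variables are already distinct, so no renaming is needed.
Finally move all quantifiers to the prefix:
  ∀r ∃m ∃k ∀s (¬G(r,r) ∨ (C(m,m) ∨ C(k,k)) ∧ C(s,s))

∀r ∃m ∃k ∀s (¬G(r,r) ∨ (C(m,m) ∨ C(k,k)) ∧ C(s,s))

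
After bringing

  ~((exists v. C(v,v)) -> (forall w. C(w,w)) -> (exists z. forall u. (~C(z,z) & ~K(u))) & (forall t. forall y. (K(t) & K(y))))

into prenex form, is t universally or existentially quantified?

existential

Rewrite implications/biconditionals: A → B as ¬A ∨ B.
  ~(~(exists v. C(v,v)) | ~(forall w. C(w,w)) | (exists z. forall u. (~C(z,z) & ~K(u))) & (forall t. forall y. (K(t) & K(y))))
Move each ¬ inward, flipping quantifiers it crosses:
  (exists v. C(v,v)) & (forall w. C(w,w)) & ((forall z. exists u. (C(z,z) | K(u))) | (exists t. exists y. (~K(t) | ~K(y))))
All bound variables are already distinct, so no renaming is needed.
Extract every quantifier outward, since the variables are now distinct and don't occur free across branches:
  exists v. forall w. forall z. exists u. exists t. exists y. (C(v,v) & C(w,w) & (C(z,z) | K(u) | ~K(t) | ~K(y)))
The quantifier forall t sits under an odd number of negations (counting the antecedent side of each →), so it flips to exists t.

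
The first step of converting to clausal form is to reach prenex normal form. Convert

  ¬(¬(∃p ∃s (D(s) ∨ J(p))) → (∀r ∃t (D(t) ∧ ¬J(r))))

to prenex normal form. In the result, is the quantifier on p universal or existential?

Eliminate → and ↔ using ¬ and ∨.
  ¬(¬¬(∃p ∃s (D(s) ∨ J(p))) ∨ (∀r ∃t (D(t) ∧ ¬J(r))))
Drive negations inward (¬∀x A ≡ ∃x ¬A, ¬∃x A ≡ ∀x ¬A, De Morgan for ∧/∨):
  (∀p ∀s (¬D(s) ∧ ¬J(p))) ∧ (∃r ∀t (¬D(t) ∨ J(r)))
All bound variables are already distinct, so no renaming is needed.
Pull the quantifiers to the front (each side's bound variable is not free in the other side):
  ∀p ∀s ∃r ∀t (¬D(s) ∧ ¬J(p) ∧ (¬D(t) ∨ J(r)))
The quantifier ∃p sits under an odd number of negations (counting the antecedent side of each →), so it flips to ∀p.

universal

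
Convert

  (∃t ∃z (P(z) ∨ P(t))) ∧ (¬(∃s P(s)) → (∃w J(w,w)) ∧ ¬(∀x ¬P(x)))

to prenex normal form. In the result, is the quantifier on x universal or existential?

existential

Rewrite implications/biconditionals: A → B as ¬A ∨ B.
  (∃t ∃z (P(z) ∨ P(t))) ∧ (¬¬(∃s P(s)) ∨ (∃w J(w,w)) ∧ ¬(∀x ¬P(x)))
Move each ¬ inward, flipping quantifiers it crosses:
  (∃t ∃z (P(z) ∨ P(t))) ∧ ((∃s P(s)) ∨ (∃w J(w,w)) ∧ (∃x P(x)))
All bound variables are already distinct, so no renaming is needed.
Finally move all quantifiers to the prefix:
  ∃t ∃z ∃s ∃w ∃x ((P(z) ∨ P(t)) ∧ (P(s) ∨ J(w,w) ∧ P(x)))
The quantifier ∀x sits under an odd number of negations (counting the antecedent side of each →), so it flips to ∃x.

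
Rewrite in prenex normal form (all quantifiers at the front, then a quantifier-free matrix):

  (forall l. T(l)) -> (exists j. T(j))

First replace A → B with ¬A ∨ B.
  ~(forall l. T(l)) | (exists j. T(j))
Drive negations inward (¬∀x A ≡ ∃x ¬A, ¬∃x A ≡ ∀x ¬A, De Morgan for ∧/∨):
  (exists l. ~T(l)) | (exists j. T(j))
Pull the quantifiers to the front (each side's bound variable is not free in the other side):
  exists l. exists j. (~T(l) | T(j))

exists l. exists j. (~T(l) | T(j))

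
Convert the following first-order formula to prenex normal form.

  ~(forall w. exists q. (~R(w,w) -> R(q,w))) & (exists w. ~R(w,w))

First replace A → B with ¬A ∨ B.
  ~(forall w. exists q. (~~R(w,w) | R(q,w))) & (exists w. ~R(w,w))
Push ¬ through the quantifiers and connectives to reach negation normal form:
  (exists w. forall q. (~R(w,w) & ~R(q,w))) & (exists w. ~R(w,w))
Standardize variables apart so no two quantifiers bind the same name: w↦u1.
  (exists w. forall q. (~R(w,w) & ~R(q,w))) & (exists u1. ~R(u1,u1))
Pull the quantifiers to the front (each side's bound variable is not free in the other side):
  exists w. forall q. exists u1. (~R(w,w) & ~R(q,w) & ~R(u1,u1))

exists w. forall q. exists u1. (~R(w,w) & ~R(q,w) & ~R(u1,u1))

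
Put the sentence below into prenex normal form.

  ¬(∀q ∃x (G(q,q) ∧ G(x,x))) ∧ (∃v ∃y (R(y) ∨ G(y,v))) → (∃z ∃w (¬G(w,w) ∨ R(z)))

∀q ∃x ∀v ∀y ∃z ∃w (G(q,q) ∧ G(x,x) ∨ ¬R(y) ∧ ¬G(y,v) ∨ ¬G(w,w) ∨ R(z))

First replace A → B with ¬A ∨ B.
  ¬(¬(∀q ∃x (G(q,q) ∧ G(x,x))) ∧ (∃v ∃y (R(y) ∨ G(y,v)))) ∨ (∃z ∃w (¬G(w,w) ∨ R(z)))
Push ¬ through the quantifiers and connectives to reach negation normal form:
  (∀q ∃x (G(q,q) ∧ G(x,x))) ∨ (∀v ∀y (¬R(y) ∧ ¬G(y,v))) ∨ (∃z ∃w (¬G(w,w) ∨ R(z)))
All bound variables are already distinct, so no renaming is needed.
Extract every quantifier outward, since the variables are now distinct and don't occur free across branches:
  ∀q ∃x ∀v ∀y ∃z ∃w (G(q,q) ∧ G(x,x) ∨ ¬R(y) ∧ ¬G(y,v) ∨ ¬G(w,w) ∨ R(z))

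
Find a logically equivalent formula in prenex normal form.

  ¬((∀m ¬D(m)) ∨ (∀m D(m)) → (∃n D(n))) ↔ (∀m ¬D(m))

∃m ∃u1 ∃n ∀t ∃p ∀a ∀s ∀x1 ((D(m) ∧ ¬D(u1) ∨ D(n) ∨ ¬D(t)) ∧ (D(p) ∨ (¬D(a) ∨ D(s)) ∧ ¬D(x1)))

First replace A → B with ¬A ∨ B; A ↔ B as (¬A ∨ B) ∧ (¬B ∨ A).
  (¬¬(¬((∀m ¬D(m)) ∨ (∀m D(m))) ∨ (∃n D(n))) ∨ (∀m ¬D(m))) ∧ (¬(∀m ¬D(m)) ∨ ¬(¬((∀m ¬D(m)) ∨ (∀m D(m))) ∨ (∃n D(n))))
Push ¬ through the quantifiers and connectives to reach negation normal form:
  ((∃m D(m)) ∧ (∃m ¬D(m)) ∨ (∃n D(n)) ∨ (∀m ¬D(m))) ∧ ((∃m D(m)) ∨ ((∀m ¬D(m)) ∨ (∀m D(m))) ∧ (∀n ¬D(n)))
Standardize variables apart so no two quantifiers bind the same name: m↦u1, m↦t, m↦p, m↦a, m↦s, n↦x1.
  ((∃m D(m)) ∧ (∃u1 ¬D(u1)) ∨ (∃n D(n)) ∨ (∀t ¬D(t))) ∧ ((∃p D(p)) ∨ ((∀a ¬D(a)) ∨ (∀s D(s))) ∧ (∀x1 ¬D(x1)))
Extract every quantifier outward, since the variables are now distinct and don't occur free across branches:
  ∃m ∃u1 ∃n ∀t ∃p ∀a ∀s ∀x1 ((D(m) ∧ ¬D(u1) ∨ D(n) ∨ ¬D(t)) ∧ (D(p) ∨ (¬D(a) ∨ D(s)) ∧ ¬D(x1)))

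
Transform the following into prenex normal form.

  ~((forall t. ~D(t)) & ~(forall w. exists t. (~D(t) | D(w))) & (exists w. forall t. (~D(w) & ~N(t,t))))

exists t. forall w. exists c. forall x. exists z1. (D(t) | ~D(c) | D(w) | D(x) | N(z1,z1))

Move each ¬ inward, flipping quantifiers it crosses:
  (exists t. D(t)) | (forall w. exists t. (~D(t) | D(w))) | (forall w. exists t. (D(w) | N(t,t)))
Standardize variables apart so no two quantifiers bind the same name: t↦c, w↦x, t↦z1.
  (exists t. D(t)) | (forall w. exists c. (~D(c) | D(w))) | (forall x. exists z1. (D(x) | N(z1,z1)))
Extract every quantifier outward, since the variables are now distinct and don't occur free across branches:
  exists t. forall w. exists c. forall x. exists z1. (D(t) | ~D(c) | D(w) | D(x) | N(z1,z1))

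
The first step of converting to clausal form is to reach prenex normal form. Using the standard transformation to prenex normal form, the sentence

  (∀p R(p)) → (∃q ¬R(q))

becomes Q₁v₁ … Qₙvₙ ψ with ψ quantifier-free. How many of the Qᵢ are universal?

Eliminate → and ↔ using ¬ and ∨.
  ¬(∀p R(p)) ∨ (∃q ¬R(q))
Push ¬ through the quantifiers and connectives to reach negation normal form:
  (∃p ¬R(p)) ∨ (∃q ¬R(q))
Pull the quantifiers to the front (each side's bound variable is not free in the other side):
  ∃p ∃q (¬R(p) ∨ ¬R(q))
The prefix is ∃p ∃q: 0 universal, 2 existential.

0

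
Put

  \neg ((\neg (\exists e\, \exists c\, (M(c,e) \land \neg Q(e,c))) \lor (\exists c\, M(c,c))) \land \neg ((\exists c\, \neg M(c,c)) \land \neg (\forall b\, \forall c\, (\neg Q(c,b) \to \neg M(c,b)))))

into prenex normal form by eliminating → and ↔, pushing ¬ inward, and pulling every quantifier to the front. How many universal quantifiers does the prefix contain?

Rewrite implications/biconditionals: A → B as ¬A ∨ B.
  \neg ((\neg (\exists e\, \exists c\, (M(c,e) \land \neg Q(e,c))) \lor (\exists c\, M(c,c))) \land \neg ((\exists c\, \neg M(c,c)) \land \neg (\forall b\, \forall c\, (\neg \neg Q(c,b) \lor \neg M(c,b)))))
Push ¬ through the quantifiers and connectives to reach negation normal form:
  (\exists e\, \exists c\, (M(c,e) \land \neg Q(e,c))) \land (\forall c\, \neg M(c,c)) \lor (\exists c\, \neg M(c,c)) \land (\exists b\, \exists c\, (\neg Q(c,b) \land M(c,b)))
Rename bound variables to avoid capture: c↦p, c↦v1, c↦s.
  (\exists e\, \exists c\, (M(c,e) \land \neg Q(e,c))) \land (\forall p\, \neg M(p,p)) \lor (\exists v1\, \neg M(v1,v1)) \land (\exists b\, \exists s\, (\neg Q(s,b) \land M(s,b)))
Pull the quantifiers to the front (each side's bound variable is not free in the other side):
  \exists e\, \exists c\, \forall p\, \exists v1\, \exists b\, \exists s\, (M(c,e) \land \neg Q(e,c) \land \neg M(p,p) \lor \neg M(v1,v1) \land \neg Q(s,b) \land M(s,b))
The prefix is \exists e \exists c \forall p \exists v1 \exists b \exists s: 1 universal, 5 existential.

1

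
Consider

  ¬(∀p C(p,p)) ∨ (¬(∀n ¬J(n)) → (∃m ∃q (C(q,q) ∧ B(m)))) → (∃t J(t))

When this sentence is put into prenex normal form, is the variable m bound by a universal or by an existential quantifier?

universal

Rewrite implications/biconditionals: A → B as ¬A ∨ B.
  ¬(¬(∀p C(p,p)) ∨ ¬¬(∀n ¬J(n)) ∨ (∃m ∃q (C(q,q) ∧ B(m)))) ∨ (∃t J(t))
Move each ¬ inward, flipping quantifiers it crosses:
  (∀p C(p,p)) ∧ (∃n J(n)) ∧ (∀m ∀q (¬C(q,q) ∨ ¬B(m))) ∨ (∃t J(t))
All bound variables are already distinct, so no renaming is needed.
Extract every quantifier outward, since the variables are now distinct and don't occur free across branches:
  ∀p ∃n ∀m ∀q ∃t (C(p,p) ∧ J(n) ∧ (¬C(q,q) ∨ ¬B(m)) ∨ J(t))
The quantifier ∃m sits under an odd number of negations (counting the antecedent side of each →), so it flips to ∀m.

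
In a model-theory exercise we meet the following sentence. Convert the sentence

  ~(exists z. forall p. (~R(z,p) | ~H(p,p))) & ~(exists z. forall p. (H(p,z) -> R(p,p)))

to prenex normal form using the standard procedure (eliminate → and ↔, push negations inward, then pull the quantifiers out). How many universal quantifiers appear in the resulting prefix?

2

Eliminate → and ↔ using ¬ and ∨.
  ~(exists z. forall p. (~R(z,p) | ~H(p,p))) & ~(exists z. forall p. (~H(p,z) | R(p,p)))
Drive negations inward (¬∀x A ≡ ∃x ¬A, ¬∃x A ≡ ∀x ¬A, De Morgan for ∧/∨):
  (forall z. exists p. (R(z,p) & H(p,p))) & (forall z. exists p. (H(p,z) & ~R(p,p)))
Standardize variables apart so no two quantifiers bind the same name: z↦a, p↦b.
  (forall z. exists p. (R(z,p) & H(p,p))) & (forall a. exists b. (H(b,a) & ~R(b,b)))
Pull the quantifiers to the front (each side's bound variable is not free in the other side):
  forall z. exists p. forall a. exists b. (R(z,p) & H(p,p) & H(b,a) & ~R(b,b))
The prefix is forall z exists p forall a exists b: 2 universal, 2 existential.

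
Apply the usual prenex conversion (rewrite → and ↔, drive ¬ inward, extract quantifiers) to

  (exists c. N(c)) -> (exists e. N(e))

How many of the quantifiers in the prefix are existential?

1

Rewrite implications/biconditionals: A → B as ¬A ∨ B.
  ~(exists c. N(c)) | (exists e. N(e))
Drive negations inward (¬∀x A ≡ ∃x ¬A, ¬∃x A ≡ ∀x ¬A, De Morgan for ∧/∨):
  (forall c. ~N(c)) | (exists e. N(e))
All bound variables are already distinct, so no renaming is needed.
Pull the quantifiers to the front (each side's bound variable is not free in the other side):
  forall c. exists e. (~N(c) | N(e))
The prefix is forall c exists e: 1 universal, 1 existential.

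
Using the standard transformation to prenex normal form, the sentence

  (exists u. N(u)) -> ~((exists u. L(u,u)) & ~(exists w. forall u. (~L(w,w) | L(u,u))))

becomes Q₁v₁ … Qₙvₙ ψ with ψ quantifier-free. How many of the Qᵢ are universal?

Rewrite implications/biconditionals: A → B as ¬A ∨ B.
  ~(exists u. N(u)) | ~((exists u. L(u,u)) & ~(exists w. forall u. (~L(w,w) | L(u,u))))
Move each ¬ inward, flipping quantifiers it crosses:
  (forall u. ~N(u)) | (forall u. ~L(u,u)) | (exists w. forall u. (~L(w,w) | L(u,u)))
Give each quantifier a distinct variable: u↦z, u↦s.
  (forall u. ~N(u)) | (forall z. ~L(z,z)) | (exists w. forall s. (~L(w,w) | L(s,s)))
Pull the quantifiers to the front (each side's bound variable is not free in the other side):
  forall u. forall z. exists w. forall s. (~N(u) | ~L(z,z) | ~L(w,w) | L(s,s))
The prefix is forall u forall z exists w forall s: 3 universal, 1 existential.

3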